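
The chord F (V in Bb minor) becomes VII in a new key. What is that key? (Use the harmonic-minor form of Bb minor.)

G minor

The numeral VII denotes a major triad on scale degree 7. With F on degree 7, the tonic of the new key is G.
Degree 7 carries a major triad in natural-minor keys, so the destination is G minor.
Check: the diatonic triads of G minor (natural minor) are Gm (i), Adim (ii°), Bb (III), Cm (iv), Dm (v), Eb (VI), F (VII) — F is indeed VII.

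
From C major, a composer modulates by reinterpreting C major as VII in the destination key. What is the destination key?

D minor

The numeral VII denotes a major triad on scale degree 7. With C on degree 7, the tonic of the new key is D.
Degree 7 carries a major triad in natural-minor keys, so the destination is D minor.
Check: the diatonic triads of D minor (natural minor) are Dm (i), Edim (ii°), F (III), Gm (iv), Am (v), Bb (VI), C (VII) — C major is indeed VII.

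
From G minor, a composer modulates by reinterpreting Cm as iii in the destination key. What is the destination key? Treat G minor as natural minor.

Ab major

The numeral iii denotes a minor triad on scale degree 3. With C on degree 3, the tonic of the new key is Ab.
Degree 3 carries a minor triad in major keys, so the destination is Ab major.
Check: the diatonic triads of Ab major are Ab (I), Bbm (ii), Cm (iii), Db (IV), Eb (V), Fm (vi), Gdim (vii°) — Cm is indeed iii.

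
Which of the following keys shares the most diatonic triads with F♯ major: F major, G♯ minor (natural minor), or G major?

Triads of F♯ major: F♯ (I), G♯m (ii), A♯m (iii), B (IV), C♯ (V), D♯m (vi), E♯dim (vii°).
F major shares 0: none.
G♯ minor (natural minor) shares 4: F♯, G♯m, B, D♯m.
G major shares 0: none.
The most common triads (4) are shared with G♯ minor.

G♯ minor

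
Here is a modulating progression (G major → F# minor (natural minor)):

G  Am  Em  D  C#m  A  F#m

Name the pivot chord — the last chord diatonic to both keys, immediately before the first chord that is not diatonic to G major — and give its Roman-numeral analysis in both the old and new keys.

Chords diatonic to G major: G, Am, Bm, C, D, Em, F#dim.
Reading the progression, the first chord not in that set is C#m, so the modulation leaves G major there.
The chord immediately before C#m is D, which is diatonic to both keys: V in G major and VI in F# minor.

D — V in G major, VI in F# minor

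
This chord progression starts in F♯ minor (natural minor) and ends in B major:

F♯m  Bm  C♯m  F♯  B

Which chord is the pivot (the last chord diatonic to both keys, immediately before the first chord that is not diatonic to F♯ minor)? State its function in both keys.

C♯m — v in F♯ minor, ii in B major

Chords diatonic to F♯ minor: F♯m, G♯dim, A, Bm, C♯m, D, E.
Reading the progression, the first chord not in that set is F♯, so the modulation leaves F♯ minor there.
The chord immediately before F♯ is C♯m, which is diatonic to both keys: v in F♯ minor and ii in B major.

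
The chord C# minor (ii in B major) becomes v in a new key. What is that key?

F# minor

The numeral v denotes a minor triad on scale degree 5. With C# on degree 5, the tonic of the new key is F#.
Degree 5 carries a minor triad in natural-minor keys, so the destination is F# minor.
Check: the diatonic triads of F# minor (natural minor) are F#m (i), G#dim (ii°), A (III), Bm (iv), C#m (v), D (VI), E (VII) — C# minor is indeed v.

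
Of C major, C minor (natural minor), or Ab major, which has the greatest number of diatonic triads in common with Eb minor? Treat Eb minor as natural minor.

Triads of Eb minor (natural minor): Ebm (i), Fdim (ii°), Gb (III), Abm (iv), Bbm (v), Cb (VI), Db (VII).
C major shares 0: none.
C minor (natural minor) shares 0: none.
Ab major shares 2: Bbm, Db.
The most common triads (2) are shared with Ab major.

Ab major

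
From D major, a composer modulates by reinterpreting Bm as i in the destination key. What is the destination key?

The numeral i denotes a minor triad on scale degree 1. With B on degree 1, the tonic of the new key is B.
Degree 1 carries a minor triad in minor keys, so the destination is B minor.
Check: the diatonic triads of B minor (natural minor) are Bm (i), C#dim (ii°), D (III), Em (iv), F#m (v), G (VI), A (VII) — Bm is indeed i.

B minor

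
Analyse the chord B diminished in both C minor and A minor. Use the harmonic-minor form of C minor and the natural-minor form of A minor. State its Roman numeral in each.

The scale of C minor (harmonic minor) is C D Eb F G Ab B; B is degree 7, and the triad built there (B-D-F) is diminished, so it is vii°.
The scale of A minor (natural minor) is A B C D E F G; B is degree 2, and the triad built there (B-D-F) is diminished, so it is ii°.

vii° in C minor; ii° in A minor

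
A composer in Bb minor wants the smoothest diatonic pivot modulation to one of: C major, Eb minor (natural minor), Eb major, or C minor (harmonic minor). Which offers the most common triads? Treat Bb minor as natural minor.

Triads of Bb minor (natural minor): Bbm (i), Cdim (ii°), Db (III), Ebm (iv), Fm (v), Gb (VI), Ab (VII).
C major shares 0: none.
Eb minor (natural minor) shares 4: Bbm, Db, Ebm, Gb.
Eb major shares 2: Fm, Ab.
C minor (harmonic minor) shares 2: Fm, Ab.
The most common triads (4) are shared with Eb minor.

Eb minor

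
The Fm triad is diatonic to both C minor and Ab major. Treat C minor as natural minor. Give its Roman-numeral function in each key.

iv in C minor; vi in Ab major

The scale of C minor (natural minor) is C D Eb F G Ab Bb; F is degree 4, and the triad built there (F-Ab-C) is minor, so it is iv.
The scale of Ab major is Ab Bb C Db Eb F G; F is degree 6, and the triad built there (F-Ab-C) is minor, so it is vi.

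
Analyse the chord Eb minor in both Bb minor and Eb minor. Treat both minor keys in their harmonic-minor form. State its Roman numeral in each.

iv in Bb minor; i in Eb minor

The scale of Bb minor (harmonic minor) is Bb C Db Eb F Gb A; Eb is degree 4, and the triad built there (Eb-Gb-Bb) is minor, so it is iv.
The scale of Eb minor (harmonic minor) is Eb F Gb Ab Bb Cb D; Eb is degree 1, and the triad built there (Eb-Gb-Bb) is minor, so it is i.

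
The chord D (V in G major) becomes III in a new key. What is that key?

B minor

The numeral III denotes a major triad on scale degree 3. With D on degree 3, the tonic of the new key is B.
Degree 3 carries a major triad in natural-minor keys, so the destination is B minor.
Check: the diatonic triads of B minor (natural minor) are Bm (i), C#dim (ii°), D (III), Em (iv), F#m (v), G (VI), A (VII) — D is indeed III.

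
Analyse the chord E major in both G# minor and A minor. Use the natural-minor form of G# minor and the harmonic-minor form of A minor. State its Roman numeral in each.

The scale of G# minor (natural minor) is G# A# B C# D# E F#; E is degree 6, and the triad built there (E-G#-B) is major, so it is VI.
The scale of A minor (harmonic minor) is A B C D E F G#; E is degree 5, and the triad built there (E-G#-B) is major, so it is V.

VI in G# minor; V in A minor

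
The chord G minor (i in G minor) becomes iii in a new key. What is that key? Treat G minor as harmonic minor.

Eb major

The numeral iii denotes a minor triad on scale degree 3. With G on degree 3, the tonic of the new key is Eb.
Degree 3 carries a minor triad in major keys, so the destination is Eb major.
Check: the diatonic triads of Eb major are Eb (I), Fm (ii), Gm (iii), Ab (IV), Bb (V), Cm (vi), Ddim (vii°) — G minor is indeed iii.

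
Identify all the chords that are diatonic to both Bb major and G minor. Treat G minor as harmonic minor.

Cm, Eb, Gm, Adim

Triads in Bb major: Bb (I), Cm (ii), Dm (iii), Eb (IV), F (V), Gm (vi), Adim (vii°).
Triads in G minor (harmonic minor): Gm (i), Adim (ii°), Bbaug (III+), Cm (iv), D (V), Eb (VI), F#dim (vii°).
Shared triads with their functions: Cm (ii in Bb major, iv in G minor); Eb (IV in Bb major, VI in G minor); Gm (vi in Bb major, i in G minor); Adim (vii° in Bb major, ii° in G minor).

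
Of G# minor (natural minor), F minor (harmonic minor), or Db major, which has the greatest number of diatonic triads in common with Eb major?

Triads of Eb major: Eb major (I), F minor (ii), G minor (iii), Ab major (IV), Bb major (V), C minor (vi), D diminished (vii°).
G# minor (natural minor) shares 0: none.
F minor (harmonic minor) shares 1: Fm.
Db major shares 2: Fm, Ab.
The most common triads (2) are shared with Db major.

Db major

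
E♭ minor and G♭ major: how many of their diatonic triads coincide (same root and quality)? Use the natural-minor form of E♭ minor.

7

Diatonic triads of E♭ minor (natural minor): E♭m (i), Fdim (ii°), G♭ (III), A♭m (iv), B♭m (v), C♭ (VI), D♭ (VII).
Diatonic triads of G♭ major: G♭ (I), A♭m (ii), B♭m (iii), C♭ (IV), D♭ (V), E♭m (vi), Fdim (vii°).
Matching root and quality in both lists: E♭m, Fdim, G♭, A♭m, B♭m, C♭, D♭.
That gives 7 common triads.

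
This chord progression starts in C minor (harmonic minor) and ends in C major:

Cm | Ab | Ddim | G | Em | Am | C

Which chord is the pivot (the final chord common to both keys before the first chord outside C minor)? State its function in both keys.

G — V in C minor, V in C major

Chords diatonic to C minor: Cm, Ddim, Ebaug, Fm, G, Ab, Bdim.
Reading the progression, the first chord not in that set is Em, so the modulation leaves C minor there.
The chord immediately before Em is G, which is diatonic to both keys: V in C minor and V in C major.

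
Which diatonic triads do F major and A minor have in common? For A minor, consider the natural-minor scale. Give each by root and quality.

F, Am, C, Dm

Triads in F major: F (I), Gm (ii), Am (iii), B♭ (IV), C (V), Dm (vi), Edim (vii°).
Triads in A minor (natural minor): Am (i), Bdim (ii°), C (III), Dm (iv), Em (v), F (VI), G (VII).
Shared triads with their functions: F (I in F major, VI in A minor); Am (iii in F major, i in A minor); C (V in F major, III in A minor); Dm (vi in F major, iv in A minor).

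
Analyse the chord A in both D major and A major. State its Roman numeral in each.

The scale of D major is D E F♯ G A B C♯; A is degree 5, and the triad built there (A-C♯-E) is major, so it is V.
The scale of A major is A B C♯ D E F♯ G♯; A is degree 1, and the triad built there (A-C♯-E) is major, so it is I.

V in D major; I in A major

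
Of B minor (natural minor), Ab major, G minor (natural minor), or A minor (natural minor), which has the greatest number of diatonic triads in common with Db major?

Triads of Db major: Db (I), Ebm (ii), Fm (iii), Gb (IV), Ab (V), Bbm (vi), Cdim (vii°).
B minor (natural minor) shares 0: none.
Ab major shares 4: Db, Fm, Ab, Bbm.
G minor (natural minor) shares 0: none.
A minor (natural minor) shares 0: none.
The most common triads (4) are shared with Ab major.

Ab major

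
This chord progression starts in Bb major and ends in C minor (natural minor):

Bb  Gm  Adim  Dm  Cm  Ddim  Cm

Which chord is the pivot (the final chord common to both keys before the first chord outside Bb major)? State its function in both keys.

Chords diatonic to Bb major: Bb, Cm, Dm, Eb, F, Gm, Adim.
Reading the progression, the first chord not in that set is Ddim, so the modulation leaves Bb major there.
The chord immediately before Ddim is Cm, which is diatonic to both keys: ii in Bb major and i in C minor.

Cm — ii in Bb major, i in C minor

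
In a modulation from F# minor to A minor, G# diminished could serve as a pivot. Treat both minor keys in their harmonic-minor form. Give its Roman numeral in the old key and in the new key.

ii° in F# minor; vii° in A minor

The scale of F# minor (harmonic minor) is F# G# A B C# D E#; G# is degree 2, and the triad built there (G#-B-D) is diminished, so it is ii°.
The scale of A minor (harmonic minor) is A B C D E F G#; G# is degree 7, and the triad built there (G#-B-D) is diminished, so it is vii°.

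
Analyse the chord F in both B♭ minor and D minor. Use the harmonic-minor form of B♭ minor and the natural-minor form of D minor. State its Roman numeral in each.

The scale of B♭ minor (harmonic minor) is B♭ C D♭ E♭ F G♭ A; F is degree 5, and the triad built there (F-A-C) is major, so it is V.
The scale of D minor (natural minor) is D E F G A B♭ C; F is degree 3, and the triad built there (F-A-C) is major, so it is III.

V in B♭ minor; III in D minor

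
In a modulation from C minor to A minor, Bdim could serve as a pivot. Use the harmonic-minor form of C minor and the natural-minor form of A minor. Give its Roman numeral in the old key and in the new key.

vii° in C minor; ii° in A minor

The scale of C minor (harmonic minor) is C D Eb F G Ab B; B is degree 7, and the triad built there (B-D-F) is diminished, so it is vii°.
The scale of A minor (natural minor) is A B C D E F G; B is degree 2, and the triad built there (B-D-F) is diminished, so it is ii°.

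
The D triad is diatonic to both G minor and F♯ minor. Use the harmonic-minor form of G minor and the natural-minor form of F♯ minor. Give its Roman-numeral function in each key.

V in G minor; VI in F♯ minor

The scale of G minor (harmonic minor) is G A B♭ C D E♭ F♯; D is degree 5, and the triad built there (D-F♯-A) is major, so it is V.
The scale of F♯ minor (natural minor) is F♯ G♯ A B C♯ D E; D is degree 6, and the triad built there (D-F♯-A) is major, so it is VI.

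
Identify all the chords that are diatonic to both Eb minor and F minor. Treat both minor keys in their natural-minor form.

Bbm, Db

Triads in Eb minor (natural minor): Eb minor (i), F diminished (ii°), Gb major (III), Ab minor (iv), Bb minor (v), Cb major (VI), Db major (VII).
Triads in F minor (natural minor): F minor (i), G diminished (ii°), Ab major (III), Bb minor (iv), C minor (v), Db major (VI), Eb major (VII).
Shared triads with their functions: Bb minor (v in Eb minor, iv in F minor); Db major (VII in Eb minor, VI in F minor).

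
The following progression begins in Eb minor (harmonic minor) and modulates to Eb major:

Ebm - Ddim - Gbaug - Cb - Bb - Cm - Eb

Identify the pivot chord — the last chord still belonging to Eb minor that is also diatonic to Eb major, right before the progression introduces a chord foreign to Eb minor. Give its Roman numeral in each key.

Chords diatonic to Eb minor: Ebm, Fdim, Gbaug, Abm, Bb, Cb, Ddim.
Reading the progression, the first chord not in that set is Cm, so the modulation leaves Eb minor there.
The chord immediately before Cm is Bb, which is diatonic to both keys: V in Eb minor and V in Eb major.

Bb — V in Eb minor, V in Eb major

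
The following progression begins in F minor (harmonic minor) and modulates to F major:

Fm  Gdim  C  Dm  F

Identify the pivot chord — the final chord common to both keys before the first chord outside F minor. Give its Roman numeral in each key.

Chords diatonic to F minor: Fm, Gdim, Abaug, Bbm, C, Db, Edim.
Reading the progression, the first chord not in that set is Dm, so the modulation leaves F minor there.
The chord immediately before Dm is C, which is diatonic to both keys: V in F minor and V in F major.

C — V in F minor, V in F major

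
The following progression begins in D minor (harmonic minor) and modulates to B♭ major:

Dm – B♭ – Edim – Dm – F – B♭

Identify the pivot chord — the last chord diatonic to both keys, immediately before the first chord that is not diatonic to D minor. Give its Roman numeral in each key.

Dm — i in D minor, iii in B♭ major

Chords diatonic to D minor: Dm, Edim, Faug, Gm, A, B♭, C♯dim.
Reading the progression, the first chord not in that set is F, so the modulation leaves D minor there.
The chord immediately before F is Dm, which is diatonic to both keys: i in D minor and iii in B♭ major.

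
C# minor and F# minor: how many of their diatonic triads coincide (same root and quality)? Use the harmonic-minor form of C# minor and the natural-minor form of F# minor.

3

Diatonic triads of C# minor (harmonic minor): C# minor (i), D# diminished (ii°), E augmented (III+), F# minor (iv), G# major (V), A major (VI), B# diminished (vii°).
Diatonic triads of F# minor (natural minor): F# minor (i), G# diminished (ii°), A major (III), B minor (iv), C# minor (v), D major (VI), E major (VII).
Matching root and quality in both lists: C# minor, F# minor, A major.
That gives 3 common triads.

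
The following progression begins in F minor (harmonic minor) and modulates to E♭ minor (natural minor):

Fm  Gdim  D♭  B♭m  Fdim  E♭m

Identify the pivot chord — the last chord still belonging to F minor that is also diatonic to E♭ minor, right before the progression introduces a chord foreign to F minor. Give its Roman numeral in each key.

Chords diatonic to F minor: Fm, Gdim, A♭aug, B♭m, C, D♭, Edim.
Reading the progression, the first chord not in that set is Fdim, so the modulation leaves F minor there.
The chord immediately before Fdim is B♭m, which is diatonic to both keys: iv in F minor and v in E♭ minor.

B♭m — iv in F minor, v in E♭ minor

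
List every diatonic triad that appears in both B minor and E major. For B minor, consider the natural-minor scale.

Triads in B minor (natural minor): Bm (i), C♯dim (ii°), D (III), Em (iv), F♯m (v), G (VI), A (VII).
Triads in E major: E (I), F♯m (ii), G♯m (iii), A (IV), B (V), C♯m (vi), D♯dim (vii°).
Shared triads with their functions: F♯m (v in B minor, ii in E major); A (VII in B minor, IV in E major).

F♯m, A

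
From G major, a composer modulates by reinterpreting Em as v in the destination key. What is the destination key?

The numeral v denotes a minor triad on scale degree 5. With E on degree 5, the tonic of the new key is A.
Degree 5 carries a minor triad in natural-minor keys, so the destination is A minor.
Check: the diatonic triads of A minor (natural minor) are Am (i), Bdim (ii°), C (III), Dm (iv), Em (v), F (VI), G (VII) — Em is indeed v.

A minor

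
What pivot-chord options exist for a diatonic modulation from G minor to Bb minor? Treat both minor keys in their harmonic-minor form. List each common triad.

Adim

Triads in G minor (harmonic minor): Gm (i), Adim (ii°), Bbaug (III+), Cm (iv), D (V), Eb (VI), F#dim (vii°).
Triads in Bb minor (harmonic minor): Bbm (i), Cdim (ii°), Dbaug (III+), Ebm (iv), F (V), Gb (VI), Adim (vii°).
Shared triads with their functions: Adim (ii° in G minor, vii° in Bb minor).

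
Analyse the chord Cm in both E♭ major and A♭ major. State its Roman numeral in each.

vi in E♭ major; iii in A♭ major

The scale of E♭ major is E♭ F G A♭ B♭ C D; C is degree 6, and the triad built there (C-E♭-G) is minor, so it is vi.
The scale of A♭ major is A♭ B♭ C D♭ E♭ F G; C is degree 3, and the triad built there (C-E♭-G) is minor, so it is iii.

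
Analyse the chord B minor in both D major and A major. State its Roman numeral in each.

vi in D major; ii in A major

The scale of D major is D E F# G A B C#; B is degree 6, and the triad built there (B-D-F#) is minor, so it is vi.
The scale of A major is A B C# D E F# G#; B is degree 2, and the triad built there (B-D-F#) is minor, so it is ii.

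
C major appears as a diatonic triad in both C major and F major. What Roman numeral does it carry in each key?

The scale of C major is C D E F G A B; C is degree 1, and the triad built there (C-E-G) is major, so it is I.
The scale of F major is F G A Bb C D E; C is degree 5, and the triad built there (C-E-G) is major, so it is V.

I in C major; V in F major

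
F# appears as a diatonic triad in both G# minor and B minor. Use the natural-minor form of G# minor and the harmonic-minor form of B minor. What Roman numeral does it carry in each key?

VII in G# minor; V in B minor

The scale of G# minor (natural minor) is G# A# B C# D# E F#; F# is degree 7, and the triad built there (F#-A#-C#) is major, so it is VII.
The scale of B minor (harmonic minor) is B C# D E F# G A#; F# is degree 5, and the triad built there (F#-A#-C#) is major, so it is V.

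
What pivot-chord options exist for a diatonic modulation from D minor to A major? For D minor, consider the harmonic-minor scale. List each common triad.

A

Triads in D minor (harmonic minor): D minor (i), E diminished (ii°), F augmented (III+), G minor (iv), A major (V), Bb major (VI), C# diminished (vii°).
Triads in A major: A major (I), B minor (ii), C# minor (iii), D major (IV), E major (V), F# minor (vi), G# diminished (vii°).
Shared triads with their functions: A major (V in D minor, I in A major).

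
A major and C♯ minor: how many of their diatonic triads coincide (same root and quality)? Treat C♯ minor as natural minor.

Diatonic triads of A major: A (I), Bm (ii), C♯m (iii), D (IV), E (V), F♯m (vi), G♯dim (vii°).
Diatonic triads of C♯ minor (natural minor): C♯m (i), D♯dim (ii°), E (III), F♯m (iv), G♯m (v), A (VI), B (VII).
Matching root and quality in both lists: A, C♯m, E, F♯m.
That gives 4 common triads.

4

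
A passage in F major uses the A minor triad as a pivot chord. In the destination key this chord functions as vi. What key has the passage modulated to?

The numeral vi denotes a minor triad on scale degree 6. With A on degree 6, the tonic of the new key is C.
Degree 6 carries a minor triad in major keys, so the destination is C major.
Check: the diatonic triads of C major are C (I), Dm (ii), Em (iii), F (IV), G (V), Am (vi), Bdim (vii°) — A minor is indeed vi.

C major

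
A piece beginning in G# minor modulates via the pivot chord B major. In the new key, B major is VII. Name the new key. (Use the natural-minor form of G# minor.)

C# minor

The numeral VII denotes a major triad on scale degree 7. With B on degree 7, the tonic of the new key is C#.
Degree 7 carries a major triad in natural-minor keys, so the destination is C# minor.
Check: the diatonic triads of C# minor (natural minor) are C#m (i), D#dim (ii°), E (III), F#m (iv), G#m (v), A (VI), B (VII) — B major is indeed VII.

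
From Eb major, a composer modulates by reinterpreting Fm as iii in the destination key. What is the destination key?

Db major

The numeral iii denotes a minor triad on scale degree 3. With F on degree 3, the tonic of the new key is Db.
Degree 3 carries a minor triad in major keys, so the destination is Db major.
Check: the diatonic triads of Db major are Db (I), Ebm (ii), Fm (iii), Gb (IV), Ab (V), Bbm (vi), Cdim (vii°) — Fm is indeed iii.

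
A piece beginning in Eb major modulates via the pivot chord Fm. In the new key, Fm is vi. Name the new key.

Ab major

The numeral vi denotes a minor triad on scale degree 6. With F on degree 6, the tonic of the new key is Ab.
Degree 6 carries a minor triad in major keys, so the destination is Ab major.
Check: the diatonic triads of Ab major are Ab (I), Bbm (ii), Cm (iii), Db (IV), Eb (V), Fm (vi), Gdim (vii°) — Fm is indeed vi.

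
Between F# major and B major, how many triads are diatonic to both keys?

4

Diatonic triads of F# major: F# major (I), G# minor (ii), A# minor (iii), B major (IV), C# major (V), D# minor (vi), E# diminished (vii°).
Diatonic triads of B major: B major (I), C# minor (ii), D# minor (iii), E major (IV), F# major (V), G# minor (vi), A# diminished (vii°).
Matching root and quality in both lists: F# major, G# minor, B major, D# minor.
That gives 4 common triads.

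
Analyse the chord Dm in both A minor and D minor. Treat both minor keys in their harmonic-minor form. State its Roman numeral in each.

iv in A minor; i in D minor

The scale of A minor (harmonic minor) is A B C D E F G#; D is degree 4, and the triad built there (D-F-A) is minor, so it is iv.
The scale of D minor (harmonic minor) is D E F G A Bb C#; D is degree 1, and the triad built there (D-F-A) is minor, so it is i.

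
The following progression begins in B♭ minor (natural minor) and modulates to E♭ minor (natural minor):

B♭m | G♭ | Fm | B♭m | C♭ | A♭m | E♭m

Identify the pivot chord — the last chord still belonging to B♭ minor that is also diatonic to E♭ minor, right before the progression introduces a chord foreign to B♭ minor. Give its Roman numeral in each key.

B♭m — i in B♭ minor, v in E♭ minor

Chords diatonic to B♭ minor: B♭m, Cdim, D♭, E♭m, Fm, G♭, A♭.
Reading the progression, the first chord not in that set is C♭, so the modulation leaves B♭ minor there.
The chord immediately before C♭ is B♭m, which is diatonic to both keys: i in B♭ minor and v in E♭ minor.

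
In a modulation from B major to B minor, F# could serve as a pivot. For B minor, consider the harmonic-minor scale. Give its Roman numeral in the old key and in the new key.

The scale of B major is B C# D# E F# G# A#; F# is degree 5, and the triad built there (F#-A#-C#) is major, so it is V.
The scale of B minor (harmonic minor) is B C# D E F# G A#; F# is degree 5, and the triad built there (F#-A#-C#) is major, so it is V.

V in B major; V in B minor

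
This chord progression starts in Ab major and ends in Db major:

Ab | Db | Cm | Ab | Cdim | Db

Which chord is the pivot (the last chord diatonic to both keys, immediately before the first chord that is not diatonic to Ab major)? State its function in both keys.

Ab — I in Ab major, V in Db major

Chords diatonic to Ab major: Ab, Bbm, Cm, Db, Eb, Fm, Gdim.
Reading the progression, the first chord not in that set is Cdim, so the modulation leaves Ab major there.
The chord immediately before Cdim is Ab, which is diatonic to both keys: I in Ab major and V in Db major.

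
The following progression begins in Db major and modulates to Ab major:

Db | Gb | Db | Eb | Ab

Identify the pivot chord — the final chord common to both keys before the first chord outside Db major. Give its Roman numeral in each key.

Chords diatonic to Db major: Db, Ebm, Fm, Gb, Ab, Bbm, Cdim.
Reading the progression, the first chord not in that set is Eb, so the modulation leaves Db major there.
The chord immediately before Eb is Db, which is diatonic to both keys: I in Db major and IV in Ab major.

Db — I in Db major, IV in Ab major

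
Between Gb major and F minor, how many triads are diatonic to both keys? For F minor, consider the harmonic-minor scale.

2

Diatonic triads of Gb major: Gb (I), Abm (ii), Bbm (iii), Cb (IV), Db (V), Ebm (vi), Fdim (vii°).
Diatonic triads of F minor (harmonic minor): Fm (i), Gdim (ii°), Abaug (III+), Bbm (iv), C (V), Db (VI), Edim (vii°).
Matching root and quality in both lists: Bbm, Db.
That gives 2 common triads.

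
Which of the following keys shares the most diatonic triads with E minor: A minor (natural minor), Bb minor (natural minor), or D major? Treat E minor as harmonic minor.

A minor

Triads of E minor (harmonic minor): E minor (i), F# diminished (ii°), G augmented (III+), A minor (iv), B major (V), C major (VI), D# diminished (vii°).
A minor (natural minor) shares 3: Em, Am, C.
Bb minor (natural minor) shares 0: none.
D major shares 1: Em.
The most common triads (3) are shared with A minor.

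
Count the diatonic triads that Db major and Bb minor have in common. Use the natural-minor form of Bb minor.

7

Diatonic triads of Db major: Db (I), Ebm (ii), Fm (iii), Gb (IV), Ab (V), Bbm (vi), Cdim (vii°).
Diatonic triads of Bb minor (natural minor): Bbm (i), Cdim (ii°), Db (III), Ebm (iv), Fm (v), Gb (VI), Ab (VII).
Matching root and quality in both lists: Db, Ebm, Fm, Gb, Ab, Bbm, Cdim.
That gives 7 common triads.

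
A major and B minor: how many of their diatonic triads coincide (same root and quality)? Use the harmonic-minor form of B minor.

1

Diatonic triads of A major: A (I), Bm (ii), C#m (iii), D (IV), E (V), F#m (vi), G#dim (vii°).
Diatonic triads of B minor (harmonic minor): Bm (i), C#dim (ii°), Daug (III+), Em (iv), F# (V), G (VI), A#dim (vii°).
Matching root and quality in both lists: Bm.
That gives 1 common triad.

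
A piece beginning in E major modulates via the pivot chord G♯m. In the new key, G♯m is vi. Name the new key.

The numeral vi denotes a minor triad on scale degree 6. With G♯ on degree 6, the tonic of the new key is B.
Degree 6 carries a minor triad in major keys, so the destination is B major.
Check: the diatonic triads of B major are B (I), C♯m (ii), D♯m (iii), E (IV), F♯ (V), G♯m (vi), A♯dim (vii°) — G♯m is indeed vi.

B major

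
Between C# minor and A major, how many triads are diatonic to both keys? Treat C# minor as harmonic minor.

3

Diatonic triads of C# minor (harmonic minor): C# minor (i), D# diminished (ii°), E augmented (III+), F# minor (iv), G# major (V), A major (VI), B# diminished (vii°).
Diatonic triads of A major: A major (I), B minor (ii), C# minor (iii), D major (IV), E major (V), F# minor (vi), G# diminished (vii°).
Matching root and quality in both lists: C# minor, F# minor, A major.
That gives 3 common triads.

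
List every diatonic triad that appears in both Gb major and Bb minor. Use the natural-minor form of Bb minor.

Gb, Bbm, Db, Ebm

Triads in Gb major: Gb (I), Abm (ii), Bbm (iii), Cb (IV), Db (V), Ebm (vi), Fdim (vii°).
Triads in Bb minor (natural minor): Bbm (i), Cdim (ii°), Db (III), Ebm (iv), Fm (v), Gb (VI), Ab (VII).
Shared triads with their functions: Gb (I in Gb major, VI in Bb minor); Bbm (iii in Gb major, i in Bb minor); Db (V in Gb major, III in Bb minor); Ebm (vi in Gb major, iv in Bb minor).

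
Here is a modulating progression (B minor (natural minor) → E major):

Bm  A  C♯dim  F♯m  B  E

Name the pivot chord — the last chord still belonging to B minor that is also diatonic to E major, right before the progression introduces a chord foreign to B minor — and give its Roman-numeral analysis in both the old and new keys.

F♯m — v in B minor, ii in E major

Chords diatonic to B minor: Bm, C♯dim, D, Em, F♯m, G, A.
Reading the progression, the first chord not in that set is B, so the modulation leaves B minor there.
The chord immediately before B is F♯m, which is diatonic to both keys: v in B minor and ii in E major.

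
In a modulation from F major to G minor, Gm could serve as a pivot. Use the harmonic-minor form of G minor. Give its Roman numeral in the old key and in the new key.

ii in F major; i in G minor

The scale of F major is F G A B♭ C D E; G is degree 2, and the triad built there (G-B♭-D) is minor, so it is ii.
The scale of G minor (harmonic minor) is G A B♭ C D E♭ F♯; G is degree 1, and the triad built there (G-B♭-D) is minor, so it is i.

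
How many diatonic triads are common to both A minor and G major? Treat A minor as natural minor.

Diatonic triads of A minor (natural minor): Am (i), Bdim (ii°), C (III), Dm (iv), Em (v), F (VI), G (VII).
Diatonic triads of G major: G (I), Am (ii), Bm (iii), C (IV), D (V), Em (vi), F#dim (vii°).
Matching root and quality in both lists: Am, C, Em, G.
That gives 4 common triads.

4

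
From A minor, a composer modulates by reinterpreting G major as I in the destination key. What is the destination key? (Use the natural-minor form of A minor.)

The numeral I denotes a major triad on scale degree 1. With G on degree 1, the tonic of the new key is G.
Degree 1 carries a major triad in major keys, so the destination is G major.
Check: the diatonic triads of G major are G (I), Am (ii), Bm (iii), C (IV), D (V), Em (vi), F#dim (vii°) — G major is indeed I.

G major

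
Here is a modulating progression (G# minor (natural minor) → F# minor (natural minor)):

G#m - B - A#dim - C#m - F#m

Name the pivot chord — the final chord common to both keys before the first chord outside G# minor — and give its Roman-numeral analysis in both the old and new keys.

C#m — iv in G# minor, v in F# minor

Chords diatonic to G# minor: G#m, A#dim, B, C#m, D#m, E, F#.
Reading the progression, the first chord not in that set is F#m, so the modulation leaves G# minor there.
The chord immediately before F#m is C#m, which is diatonic to both keys: iv in G# minor and v in F# minor.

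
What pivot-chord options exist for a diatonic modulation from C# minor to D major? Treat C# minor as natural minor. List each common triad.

Triads in C# minor (natural minor): C# minor (i), D# diminished (ii°), E major (III), F# minor (iv), G# minor (v), A major (VI), B major (VII).
Triads in D major: D major (I), E minor (ii), F# minor (iii), G major (IV), A major (V), B minor (vi), C# diminished (vii°).
Shared triads with their functions: F# minor (iv in C# minor, iii in D major); A major (VI in C# minor, V in D major).

F#m, A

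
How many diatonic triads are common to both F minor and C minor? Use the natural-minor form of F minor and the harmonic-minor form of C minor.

3

Diatonic triads of F minor (natural minor): Fm (i), Gdim (ii°), Ab (III), Bbm (iv), Cm (v), Db (VI), Eb (VII).
Diatonic triads of C minor (harmonic minor): Cm (i), Ddim (ii°), Ebaug (III+), Fm (iv), G (V), Ab (VI), Bdim (vii°).
Matching root and quality in both lists: Fm, Ab, Cm.
That gives 3 common triads.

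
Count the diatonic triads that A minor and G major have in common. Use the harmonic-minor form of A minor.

Diatonic triads of A minor (harmonic minor): Am (i), Bdim (ii°), Caug (III+), Dm (iv), E (V), F (VI), G#dim (vii°).
Diatonic triads of G major: G (I), Am (ii), Bm (iii), C (IV), D (V), Em (vi), F#dim (vii°).
Matching root and quality in both lists: Am.
That gives 1 common triad.

1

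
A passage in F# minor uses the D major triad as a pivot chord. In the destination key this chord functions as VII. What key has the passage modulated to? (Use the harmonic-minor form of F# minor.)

E minor

The numeral VII denotes a major triad on scale degree 7. With D on degree 7, the tonic of the new key is E.
Degree 7 carries a major triad in natural-minor keys, so the destination is E minor.
Check: the diatonic triads of E minor (natural minor) are Em (i), F#dim (ii°), G (III), Am (iv), Bm (v), C (VI), D (VII) — D major is indeed VII.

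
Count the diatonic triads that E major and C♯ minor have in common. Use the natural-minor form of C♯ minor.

Diatonic triads of E major: E (I), F♯m (ii), G♯m (iii), A (IV), B (V), C♯m (vi), D♯dim (vii°).
Diatonic triads of C♯ minor (natural minor): C♯m (i), D♯dim (ii°), E (III), F♯m (iv), G♯m (v), A (VI), B (VII).
Matching root and quality in both lists: E, F♯m, G♯m, A, B, C♯m, D♯dim.
That gives 7 common triads.

7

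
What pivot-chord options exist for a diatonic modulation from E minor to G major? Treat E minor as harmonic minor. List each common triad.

Em, F♯dim, Am, C

Triads in E minor (harmonic minor): E minor (i), F♯ diminished (ii°), G augmented (III+), A minor (iv), B major (V), C major (VI), D♯ diminished (vii°).
Triads in G major: G major (I), A minor (ii), B minor (iii), C major (IV), D major (V), E minor (vi), F♯ diminished (vii°).
Shared triads with their functions: E minor (i in E minor, vi in G major); F♯ diminished (ii° in E minor, vii° in G major); A minor (iv in E minor, ii in G major); C major (VI in E minor, IV in G major).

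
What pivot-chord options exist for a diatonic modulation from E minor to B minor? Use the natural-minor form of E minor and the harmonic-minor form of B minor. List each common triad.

Triads in E minor (natural minor): E minor (i), F# diminished (ii°), G major (III), A minor (iv), B minor (v), C major (VI), D major (VII).
Triads in B minor (harmonic minor): B minor (i), C# diminished (ii°), D augmented (III+), E minor (iv), F# major (V), G major (VI), A# diminished (vii°).
Shared triads with their functions: E minor (i in E minor, iv in B minor); G major (III in E minor, VI in B minor); B minor (v in E minor, i in B minor).

Em, G, Bm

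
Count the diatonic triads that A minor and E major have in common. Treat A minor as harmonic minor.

1

Diatonic triads of A minor (harmonic minor): Am (i), Bdim (ii°), Caug (III+), Dm (iv), E (V), F (VI), G#dim (vii°).
Diatonic triads of E major: E (I), F#m (ii), G#m (iii), A (IV), B (V), C#m (vi), D#dim (vii°).
Matching root and quality in both lists: E.
That gives 1 common triad.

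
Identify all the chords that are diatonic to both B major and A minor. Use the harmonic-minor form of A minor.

Triads in B major: B (I), C♯m (ii), D♯m (iii), E (IV), F♯ (V), G♯m (vi), A♯dim (vii°).
Triads in A minor (harmonic minor): Am (i), Bdim (ii°), Caug (III+), Dm (iv), E (V), F (VI), G♯dim (vii°).
Shared triads with their functions: E (IV in B major, V in A minor).

E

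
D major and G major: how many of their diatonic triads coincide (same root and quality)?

Diatonic triads of D major: D (I), Em (ii), F♯m (iii), G (IV), A (V), Bm (vi), C♯dim (vii°).
Diatonic triads of G major: G (I), Am (ii), Bm (iii), C (IV), D (V), Em (vi), F♯dim (vii°).
Matching root and quality in both lists: D, Em, G, Bm.
That gives 4 common triads.

4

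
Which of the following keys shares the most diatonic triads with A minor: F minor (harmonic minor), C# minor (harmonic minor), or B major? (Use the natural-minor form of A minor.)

Triads of A minor (natural minor): Am (i), Bdim (ii°), C (III), Dm (iv), Em (v), F (VI), G (VII).
F minor (harmonic minor) shares 1: C.
C# minor (harmonic minor) shares 0: none.
B major shares 0: none.
The most common triads (1) are shared with F minor.

F minor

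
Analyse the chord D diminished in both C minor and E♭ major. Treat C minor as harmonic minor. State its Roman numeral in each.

ii° in C minor; vii° in E♭ major

The scale of C minor (harmonic minor) is C D E♭ F G A♭ B; D is degree 2, and the triad built there (D-F-A♭) is diminished, so it is ii°.
The scale of E♭ major is E♭ F G A♭ B♭ C D; D is degree 7, and the triad built there (D-F-A♭) is diminished, so it is vii°.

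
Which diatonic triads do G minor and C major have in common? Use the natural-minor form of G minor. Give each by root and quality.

Dm, F

Triads in G minor (natural minor): Gm (i), Adim (ii°), Bb (III), Cm (iv), Dm (v), Eb (VI), F (VII).
Triads in C major: C (I), Dm (ii), Em (iii), F (IV), G (V), Am (vi), Bdim (vii°).
Shared triads with their functions: Dm (v in G minor, ii in C major); F (VII in G minor, IV in C major).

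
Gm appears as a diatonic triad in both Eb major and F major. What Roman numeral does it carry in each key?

The scale of Eb major is Eb F G Ab Bb C D; G is degree 3, and the triad built there (G-Bb-D) is minor, so it is iii.
The scale of F major is F G A Bb C D E; G is degree 2, and the triad built there (G-Bb-D) is minor, so it is ii.

iii in Eb major; ii in F major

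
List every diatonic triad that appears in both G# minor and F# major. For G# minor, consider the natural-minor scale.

Triads in G# minor (natural minor): G# minor (i), A# diminished (ii°), B major (III), C# minor (iv), D# minor (v), E major (VI), F# major (VII).
Triads in F# major: F# major (I), G# minor (ii), A# minor (iii), B major (IV), C# major (V), D# minor (vi), E# diminished (vii°).
Shared triads with their functions: G# minor (i in G# minor, ii in F# major); B major (III in G# minor, IV in F# major); D# minor (v in G# minor, vi in F# major); F# major (VII in G# minor, I in F# major).

G#m, B, D#m, F#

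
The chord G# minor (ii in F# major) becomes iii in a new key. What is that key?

The numeral iii denotes a minor triad on scale degree 3. With G# on degree 3, the tonic of the new key is E.
Degree 3 carries a minor triad in major keys, so the destination is E major.
Check: the diatonic triads of E major are E (I), F#m (ii), G#m (iii), A (IV), B (V), C#m (vi), D#dim (vii°) — G# minor is indeed iii.

E major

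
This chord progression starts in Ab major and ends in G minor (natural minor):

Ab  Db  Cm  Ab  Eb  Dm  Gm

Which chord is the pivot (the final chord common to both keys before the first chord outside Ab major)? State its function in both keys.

Eb — V in Ab major, VI in G minor

Chords diatonic to Ab major: Ab, Bbm, Cm, Db, Eb, Fm, Gdim.
Reading the progression, the first chord not in that set is Dm, so the modulation leaves Ab major there.
The chord immediately before Dm is Eb, which is diatonic to both keys: V in Ab major and VI in G minor.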